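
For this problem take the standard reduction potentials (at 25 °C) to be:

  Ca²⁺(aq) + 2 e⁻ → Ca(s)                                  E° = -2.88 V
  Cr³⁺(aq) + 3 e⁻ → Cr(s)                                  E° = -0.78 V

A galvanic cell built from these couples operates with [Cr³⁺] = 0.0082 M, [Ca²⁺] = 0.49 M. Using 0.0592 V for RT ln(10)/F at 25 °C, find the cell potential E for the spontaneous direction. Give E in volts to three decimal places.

Cr³⁺/Cr is the cathode (higher E°), Ca²⁺/Ca the anode: E°cell = -0.78 − (-2.88) = +2.10 V, n = 6.
Overall: 2 Cr³⁺(aq) + 3 Ca(s) → 2 Cr(s) + 3 Ca²⁺(aq)
Q = [Ca²⁺]^3 / ([Cr³⁺]^2); log Q = 3.243.
E = E° − (0.0592/n) log Q = +2.10 − (0.0592/6)(3.243) = +2.068 V.

+2.068 V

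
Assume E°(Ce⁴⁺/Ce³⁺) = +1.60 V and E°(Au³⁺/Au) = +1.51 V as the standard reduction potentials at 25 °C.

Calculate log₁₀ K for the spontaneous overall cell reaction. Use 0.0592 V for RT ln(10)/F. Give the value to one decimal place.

4.6

Cathode: Ce⁴⁺/Ce³⁺; anode: Au³⁺/Au. E°cell = +0.09 V, n = 3.
log K = nE°cell / 0.0592 = (3)(+0.09) / 0.0592 = 4.6.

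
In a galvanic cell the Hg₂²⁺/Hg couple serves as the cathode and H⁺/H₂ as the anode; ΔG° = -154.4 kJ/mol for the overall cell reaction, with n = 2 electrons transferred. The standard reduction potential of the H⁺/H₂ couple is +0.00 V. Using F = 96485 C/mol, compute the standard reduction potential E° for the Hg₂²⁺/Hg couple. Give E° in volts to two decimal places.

E°cell = −ΔG°/(nF) = −(-154.4×10³)/((2)(96485)) = +0.800 V.
Since Hg₂²⁺/Hg is the cathode and H⁺/H₂ the anode, E°cell = E°(Hg₂²⁺/Hg) − E°(H⁺/H₂).
So E°(Hg₂²⁺/Hg) = E°cell + E°(H⁺/H₂) = +0.800 + (+0.00) = +0.80 V.

+0.80 V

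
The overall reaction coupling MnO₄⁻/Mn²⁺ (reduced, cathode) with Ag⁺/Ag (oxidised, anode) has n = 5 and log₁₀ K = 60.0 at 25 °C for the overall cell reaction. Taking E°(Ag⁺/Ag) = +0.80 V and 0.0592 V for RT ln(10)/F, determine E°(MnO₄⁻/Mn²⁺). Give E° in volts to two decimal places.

E°cell = (0.0592/n)·log K = (0.0592/5)(60.0) = +0.710 V.
Since MnO₄⁻/Mn²⁺ is the cathode and Ag⁺/Ag the anode, E°cell = E°(MnO₄⁻/Mn²⁺) − E°(Ag⁺/Ag).
So E°(MnO₄⁻/Mn²⁺) = E°cell + E°(Ag⁺/Ag) = +0.710 + (+0.80) = +1.51 V.

+1.51 V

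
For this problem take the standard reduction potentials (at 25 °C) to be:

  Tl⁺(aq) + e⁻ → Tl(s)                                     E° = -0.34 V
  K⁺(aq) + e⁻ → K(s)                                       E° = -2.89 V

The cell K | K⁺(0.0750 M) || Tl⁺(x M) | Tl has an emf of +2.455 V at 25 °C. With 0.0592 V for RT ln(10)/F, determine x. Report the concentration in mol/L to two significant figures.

Tl⁺/Tl is the cathode, K⁺/K the anode: E°cell = +2.55 V, n = 1.
Overall reaction: Tl⁺(aq) + K(s) → Tl(s) + K⁺(aq); Q = [K⁺]^1/[Tl⁺]^1.
From E = E° − (0.0592/n) log Q: log Q = (E° − E)·n/0.0592 = (+2.55 − (+2.455))·1/0.0592 = 1.6047.
So 1·log[Tl⁺] = 1·log(0.075) − log Q = -1.1249 − (1.6047) = -2.7296; [Tl⁺] = 10^(-2.7296) ≈ 0.0019 M.

0.0019 M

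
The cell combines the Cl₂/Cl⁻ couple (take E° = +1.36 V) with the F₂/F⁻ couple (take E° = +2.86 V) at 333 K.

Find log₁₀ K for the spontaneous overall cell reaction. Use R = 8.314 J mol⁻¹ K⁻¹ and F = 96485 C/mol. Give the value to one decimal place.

45.4

Cathode: F₂/F⁻; anode: Cl₂/Cl⁻. E°cell = (+2.86) − (+1.36) = +1.50 V, with n = 2.
ΔG° = −nFE° = −RT ln K, so ln K = nFE°/(RT) = (2)(96485)(+1.50) / ((8.314)(333)) = 104.551.
log₁₀ K = 104.551 / ln 10 = 45.4.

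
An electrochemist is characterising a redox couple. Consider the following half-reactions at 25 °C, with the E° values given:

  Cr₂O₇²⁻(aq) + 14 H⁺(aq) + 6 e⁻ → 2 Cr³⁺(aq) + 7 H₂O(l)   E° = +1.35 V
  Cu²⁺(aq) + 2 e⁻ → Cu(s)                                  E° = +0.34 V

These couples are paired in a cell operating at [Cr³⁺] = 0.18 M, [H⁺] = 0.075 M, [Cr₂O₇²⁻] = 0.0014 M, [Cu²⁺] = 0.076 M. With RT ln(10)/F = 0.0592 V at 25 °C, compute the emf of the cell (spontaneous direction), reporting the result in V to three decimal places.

+0.874 V

Cr₂O₇²⁻/Cr³⁺ is the cathode (higher E°), Cu²⁺/Cu the anode: E°cell = +1.35 − (+0.34) = +1.01 V, n = 6.
Overall: Cr₂O₇²⁻(aq) + 14 H⁺(aq) + 3 Cu(s) → 2 Cr³⁺(aq) + 7 H₂O(l) + 3 Cu²⁺(aq)
Q = [Cr³⁺]^2·[Cu²⁺]^3 / ([Cr₂O₇²⁻]·[H⁺]^14); log Q = 13.756.
E = E° − (0.0592/n) log Q = +1.01 − (0.0592/6)(13.756) = +0.874 V.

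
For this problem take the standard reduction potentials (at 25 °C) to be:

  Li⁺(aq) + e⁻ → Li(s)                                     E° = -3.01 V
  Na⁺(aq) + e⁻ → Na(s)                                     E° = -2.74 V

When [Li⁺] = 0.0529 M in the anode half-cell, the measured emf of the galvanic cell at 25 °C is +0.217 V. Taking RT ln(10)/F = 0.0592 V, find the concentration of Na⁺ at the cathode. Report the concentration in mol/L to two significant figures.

Na⁺/Na is the cathode, Li⁺/Li the anode: E°cell = +0.27 V, n = 1.
Overall reaction: Na⁺(aq) + Li(s) → Na(s) + Li⁺(aq); Q = [Li⁺]^1/[Na⁺]^1.
From E = E° − (0.0592/n) log Q: log Q = (E° − E)·n/0.0592 = (+0.27 − (+0.217))·1/0.0592 = 0.8953.
So 1·log[Na⁺] = 1·log(0.0529) − log Q = -1.2765 − (0.8953) = -2.1718; [Na⁺] = 10^(-2.1718) ≈ 0.0067 M.

0.0067 M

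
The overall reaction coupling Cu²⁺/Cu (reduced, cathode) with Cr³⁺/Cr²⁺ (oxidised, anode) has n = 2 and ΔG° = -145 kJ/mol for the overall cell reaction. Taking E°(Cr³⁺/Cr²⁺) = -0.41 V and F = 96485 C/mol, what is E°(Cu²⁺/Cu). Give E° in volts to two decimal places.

+0.34 V

E°cell = −ΔG°/(nF) = −(-145×10³)/((2)(96485)) = +0.751 V.
Since Cu²⁺/Cu is the cathode and Cr³⁺/Cr²⁺ the anode, E°cell = E°(Cu²⁺/Cu) − E°(Cr³⁺/Cr²⁺).
So E°(Cu²⁺/Cu) = E°cell + E°(Cr³⁺/Cr²⁺) = +0.751 + (-0.41) = +0.34 V.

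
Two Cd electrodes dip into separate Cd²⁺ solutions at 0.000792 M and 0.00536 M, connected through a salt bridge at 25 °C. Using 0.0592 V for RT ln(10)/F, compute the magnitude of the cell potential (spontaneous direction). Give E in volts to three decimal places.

+0.025 V

For a concentration cell E°cell = 0. The 0.00536 M side is the cathode (reduction is favoured where [Cd²⁺] is higher).
With n = 2, E = −(0.0592/2) log([Cd²⁺]ₐₙ/[Cd²⁺]꜀ₐₜ) = −(0.0592/2) log(0.000792/0.00536) = −(0.0592/2)(-0.830) = +0.025 V.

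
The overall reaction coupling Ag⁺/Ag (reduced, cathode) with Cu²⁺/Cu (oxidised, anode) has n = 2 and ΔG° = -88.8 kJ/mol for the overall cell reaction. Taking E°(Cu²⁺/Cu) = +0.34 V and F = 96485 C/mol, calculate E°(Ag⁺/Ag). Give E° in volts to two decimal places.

+0.80 V

E°cell = −ΔG°/(nF) = −(-88.8×10³)/((2)(96485)) = +0.460 V.
Since Ag⁺/Ag is the cathode and Cu²⁺/Cu the anode, E°cell = E°(Ag⁺/Ag) − E°(Cu²⁺/Cu).
So E°(Ag⁺/Ag) = E°cell + E°(Cu²⁺/Cu) = +0.460 + (+0.34) = +0.80 V.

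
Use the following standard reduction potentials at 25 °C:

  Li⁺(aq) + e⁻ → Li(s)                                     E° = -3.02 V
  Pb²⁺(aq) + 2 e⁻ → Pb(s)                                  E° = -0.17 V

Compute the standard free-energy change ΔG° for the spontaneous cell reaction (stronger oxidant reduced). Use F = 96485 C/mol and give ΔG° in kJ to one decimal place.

Pb²⁺/Pb (E° = -0.17 V) is the cathode; Li⁺/Li (E° = -3.02 V) is the anode, so E°cell = +2.85 V.
Balancing electrons gives n = 2 (lcm of 2 and 1).
ΔG° = −nFE° = −(2)(96485)(+2.85) = -549,964 J = -550.0 kJ.

-550.0 kJ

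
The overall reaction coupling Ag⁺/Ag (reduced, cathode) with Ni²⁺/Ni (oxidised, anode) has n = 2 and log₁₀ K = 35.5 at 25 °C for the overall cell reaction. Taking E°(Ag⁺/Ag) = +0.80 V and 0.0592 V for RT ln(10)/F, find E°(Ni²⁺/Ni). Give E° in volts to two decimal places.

E°cell = (0.0592/n)·log K = (0.0592/2)(35.5) = +1.051 V.
Since Ag⁺/Ag is the cathode and Ni²⁺/Ni the anode, E°cell = E°(Ag⁺/Ag) − E°(Ni²⁺/Ni).
So E°(Ni²⁺/Ni) = E°(Ag⁺/Ag) − E°cell = (+0.80) − (+1.051) = -0.25 V.

-0.25 V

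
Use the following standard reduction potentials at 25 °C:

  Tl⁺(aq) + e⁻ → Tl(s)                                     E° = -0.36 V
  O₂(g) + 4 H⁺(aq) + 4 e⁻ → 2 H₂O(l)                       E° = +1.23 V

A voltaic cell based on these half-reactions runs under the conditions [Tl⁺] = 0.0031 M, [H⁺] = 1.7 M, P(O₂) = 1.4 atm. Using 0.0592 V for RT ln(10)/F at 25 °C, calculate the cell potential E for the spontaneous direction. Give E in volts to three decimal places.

+1.754 V

O₂/H₂O is the cathode (higher E°), Tl⁺/Tl the anode: E°cell = +1.23 − (-0.36) = +1.59 V, n = 4.
Overall: O₂(g) + 4 H⁺(aq) + 4 Tl(s) → 2 H₂O(l) + 4 Tl⁺(aq)
Q = [Tl⁺]^4 / (P(O₂)·[H⁺]^4); log Q = -11.102.
E = E° − (0.0592/n) log Q = +1.59 − (0.0592/4)(-11.102) = +1.754 V.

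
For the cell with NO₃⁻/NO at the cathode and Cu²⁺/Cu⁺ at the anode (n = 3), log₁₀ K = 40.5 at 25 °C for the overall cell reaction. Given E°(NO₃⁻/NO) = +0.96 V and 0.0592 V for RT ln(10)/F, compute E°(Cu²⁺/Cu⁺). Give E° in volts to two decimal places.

E°cell = (0.0592/n)·log K = (0.0592/3)(40.5) = +0.799 V.
Since NO₃⁻/NO is the cathode and Cu²⁺/Cu⁺ the anode, E°cell = E°(NO₃⁻/NO) − E°(Cu²⁺/Cu⁺).
So E°(Cu²⁺/Cu⁺) = E°(NO₃⁻/NO) − E°cell = (+0.96) − (+0.799) = +0.16 V.

+0.16 V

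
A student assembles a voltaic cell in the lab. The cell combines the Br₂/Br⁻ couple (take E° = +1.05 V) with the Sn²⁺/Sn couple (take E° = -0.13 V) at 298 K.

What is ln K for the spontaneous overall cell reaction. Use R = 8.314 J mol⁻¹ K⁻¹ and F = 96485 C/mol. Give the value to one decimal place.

Cathode: Br₂/Br⁻; anode: Sn²⁺/Sn. E°cell = (+1.05) − (-0.13) = +1.18 V, with n = 2.
ΔG° = −nFE° = −RT ln K, so ln K = nFE°/(RT) = (2)(96485)(+1.18) / ((8.314)(298)) = 91.906.

91.9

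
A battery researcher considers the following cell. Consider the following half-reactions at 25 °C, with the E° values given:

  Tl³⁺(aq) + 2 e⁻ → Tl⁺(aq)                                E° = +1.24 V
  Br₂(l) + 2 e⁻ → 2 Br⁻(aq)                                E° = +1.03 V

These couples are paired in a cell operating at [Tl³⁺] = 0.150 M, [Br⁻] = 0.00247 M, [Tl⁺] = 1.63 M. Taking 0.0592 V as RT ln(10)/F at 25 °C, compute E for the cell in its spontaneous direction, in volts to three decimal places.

+0.025 V

Tl³⁺/Tl⁺ is the cathode (higher E°), Br₂/Br⁻ the anode: E°cell = +1.24 − (+1.03) = +0.21 V, n = 2.
Overall: Tl³⁺(aq) + 2 Br⁻(aq) → Tl⁺(aq) + Br₂(l)
Q = [Tl⁺] / ([Tl³⁺]·[Br⁻]^2); log Q = 6.251.
E = E° − (0.0592/n) log Q = +0.21 − (0.0592/2)(6.251) = +0.025 V.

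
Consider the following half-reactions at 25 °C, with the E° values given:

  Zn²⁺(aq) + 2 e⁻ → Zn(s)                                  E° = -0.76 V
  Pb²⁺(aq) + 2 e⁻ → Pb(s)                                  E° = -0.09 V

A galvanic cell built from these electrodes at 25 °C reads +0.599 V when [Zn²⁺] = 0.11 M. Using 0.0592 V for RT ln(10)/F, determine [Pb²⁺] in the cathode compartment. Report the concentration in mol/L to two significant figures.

0.00044 M

Pb²⁺/Pb is the cathode, Zn²⁺/Zn the anode: E°cell = +0.67 V, n = 2.
Overall reaction: Pb²⁺(aq) + Zn(s) → Pb(s) + Zn²⁺(aq); Q = [Zn²⁺]^1/[Pb²⁺]^1.
From E = E° − (0.0592/n) log Q: log Q = (E° − E)·n/0.0592 = (+0.67 − (+0.599))·2/0.0592 = 2.3986.
So 1·log[Pb²⁺] = 1·log(0.11) − log Q = -0.9586 − (2.3986) = -3.3572; [Pb²⁺] = 10^(-3.3572) ≈ 0.00044 M.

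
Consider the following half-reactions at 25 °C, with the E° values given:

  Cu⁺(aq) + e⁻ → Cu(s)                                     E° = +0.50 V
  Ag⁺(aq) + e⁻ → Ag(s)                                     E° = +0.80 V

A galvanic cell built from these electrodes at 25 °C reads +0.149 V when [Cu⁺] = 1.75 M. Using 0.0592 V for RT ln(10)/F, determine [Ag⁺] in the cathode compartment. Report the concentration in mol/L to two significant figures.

0.0049 M

Ag⁺/Ag is the cathode, Cu⁺/Cu the anode: E°cell = +0.30 V, n = 1.
Overall reaction: Ag⁺(aq) + Cu(s) → Ag(s) + Cu⁺(aq); Q = [Cu⁺]^1/[Ag⁺]^1.
From E = E° − (0.0592/n) log Q: log Q = (E° − E)·n/0.0592 = (+0.30 − (+0.149))·1/0.0592 = 2.5507.
So 1·log[Ag⁺] = 1·log(1.75) − log Q = 0.2430 − (2.5507) = -2.3077; [Ag⁺] = 10^(-2.3077) ≈ 0.0049 M.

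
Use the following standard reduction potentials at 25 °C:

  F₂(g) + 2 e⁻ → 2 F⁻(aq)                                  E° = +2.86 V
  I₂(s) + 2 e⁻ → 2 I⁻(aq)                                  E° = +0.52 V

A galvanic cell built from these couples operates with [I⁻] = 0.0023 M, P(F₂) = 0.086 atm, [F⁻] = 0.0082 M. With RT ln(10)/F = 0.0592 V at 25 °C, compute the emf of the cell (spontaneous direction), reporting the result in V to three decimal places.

F₂/F⁻ is the cathode (higher E°), I₂/I⁻ the anode: E°cell = +2.86 − (+0.52) = +2.34 V, n = 2.
Overall: F₂(g) + 2 I⁻(aq) → 2 F⁻(aq) + I₂(s)
Q = [F⁻]^2 / (P(F₂)·[I⁻]^2); log Q = 2.170.
E = E° − (0.0592/n) log Q = +2.34 − (0.0592/2)(2.170) = +2.276 V.

+2.276 V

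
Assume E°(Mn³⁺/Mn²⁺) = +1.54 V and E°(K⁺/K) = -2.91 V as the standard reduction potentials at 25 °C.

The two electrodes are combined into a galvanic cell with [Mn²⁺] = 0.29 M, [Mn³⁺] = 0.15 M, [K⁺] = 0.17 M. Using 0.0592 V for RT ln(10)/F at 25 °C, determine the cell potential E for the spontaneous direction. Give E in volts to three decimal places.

+4.479 V

Mn³⁺/Mn²⁺ is the cathode (higher E°), K⁺/K the anode: E°cell = +1.54 − (-2.91) = +4.45 V, n = 1.
Overall: Mn³⁺(aq) + K(s) → Mn²⁺(aq) + K⁺(aq)
Q = [Mn²⁺]·[K⁺] / ([Mn³⁺]); log Q = -0.483.
E = E° − (0.0592/n) log Q = +4.45 − (0.0592/1)(-0.483) = +4.479 V.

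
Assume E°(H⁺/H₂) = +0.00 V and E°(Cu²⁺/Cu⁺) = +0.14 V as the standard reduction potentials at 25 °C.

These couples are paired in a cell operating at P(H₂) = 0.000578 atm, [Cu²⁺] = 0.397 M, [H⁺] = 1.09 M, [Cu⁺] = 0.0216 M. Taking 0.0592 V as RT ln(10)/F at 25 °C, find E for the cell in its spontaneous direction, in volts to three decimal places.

+0.117 V

Cu²⁺/Cu⁺ is the cathode (higher E°), H⁺/H₂ the anode: E°cell = +0.14 − (+0.00) = +0.14 V, n = 2.
Overall: 2 Cu²⁺(aq) + H₂(g) → 2 Cu⁺(aq) + 2 H⁺(aq)
Q = [Cu⁺]^2·[H⁺]^2 / ([Cu²⁺]^2·P(H₂)); log Q = 0.784.
E = E° − (0.0592/n) log Q = +0.14 − (0.0592/2)(0.784) = +0.117 V.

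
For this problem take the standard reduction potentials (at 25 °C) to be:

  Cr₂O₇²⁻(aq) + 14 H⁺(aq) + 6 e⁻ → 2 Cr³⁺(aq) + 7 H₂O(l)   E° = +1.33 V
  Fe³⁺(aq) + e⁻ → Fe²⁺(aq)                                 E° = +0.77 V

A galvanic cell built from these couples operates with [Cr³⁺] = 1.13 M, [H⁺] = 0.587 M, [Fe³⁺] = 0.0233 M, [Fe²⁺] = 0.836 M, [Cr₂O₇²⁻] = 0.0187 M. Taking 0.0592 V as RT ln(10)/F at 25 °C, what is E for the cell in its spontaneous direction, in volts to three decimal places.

+0.602 V

Cr₂O₇²⁻/Cr³⁺ is the cathode (higher E°), Fe³⁺/Fe²⁺ the anode: E°cell = +1.33 − (+0.77) = +0.56 V, n = 6.
Overall: Cr₂O₇²⁻(aq) + 14 H⁺(aq) + 6 Fe²⁺(aq) → 2 Cr³⁺(aq) + 7 H₂O(l) + 6 Fe³⁺(aq)
Q = [Cr³⁺]^2·[Fe³⁺]^6 / ([Cr₂O₇²⁻]·[H⁺]^14·[Fe²⁺]^6); log Q = -4.256.
E = E° − (0.0592/n) log Q = +0.56 − (0.0592/6)(-4.256) = +0.602 V.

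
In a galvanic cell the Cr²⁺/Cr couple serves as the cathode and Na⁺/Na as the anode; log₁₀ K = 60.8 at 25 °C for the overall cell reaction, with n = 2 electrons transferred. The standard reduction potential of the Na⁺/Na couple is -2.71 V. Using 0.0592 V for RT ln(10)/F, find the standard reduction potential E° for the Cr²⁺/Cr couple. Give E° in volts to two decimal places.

-0.91 V

E°cell = (0.0592/n)·log K = (0.0592/2)(60.8) = +1.800 V.
Since Cr²⁺/Cr is the cathode and Na⁺/Na the anode, E°cell = E°(Cr²⁺/Cr) − E°(Na⁺/Na).
So E°(Cr²⁺/Cr) = E°cell + E°(Na⁺/Na) = +1.800 + (-2.71) = -0.91 V.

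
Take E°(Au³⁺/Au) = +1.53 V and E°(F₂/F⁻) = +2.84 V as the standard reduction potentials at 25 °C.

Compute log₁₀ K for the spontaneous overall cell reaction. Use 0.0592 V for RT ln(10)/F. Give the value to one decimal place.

Cathode: F₂/F⁻; anode: Au³⁺/Au. E°cell = +1.31 V, n = 6.
log K = nE°cell / 0.0592 = (6)(+1.31) / 0.0592 = 132.8.

132.8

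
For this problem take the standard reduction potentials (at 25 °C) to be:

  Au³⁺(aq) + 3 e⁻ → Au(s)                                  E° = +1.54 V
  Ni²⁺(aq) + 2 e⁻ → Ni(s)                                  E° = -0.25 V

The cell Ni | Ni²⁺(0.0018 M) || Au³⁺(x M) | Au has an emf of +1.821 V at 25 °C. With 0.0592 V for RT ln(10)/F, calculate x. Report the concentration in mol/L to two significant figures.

Au³⁺/Au is the cathode, Ni²⁺/Ni the anode: E°cell = +1.79 V, n = 6.
Overall reaction: 2 Au³⁺(aq) + 3 Ni(s) → 2 Au(s) + 3 Ni²⁺(aq); Q = [Ni²⁺]^3/[Au³⁺]^2.
From E = E° − (0.0592/n) log Q: log Q = (E° − E)·n/0.0592 = (+1.79 − (+1.821))·6/0.0592 = -3.1419.
So 2·log[Au³⁺] = 3·log(0.0018) − log Q = -8.2342 − (-3.1419) = -5.0923; log[Au³⁺] = -5.0923 / 2 = -2.5461; [Au³⁺] = 10^(-2.5461) ≈ 0.0028 M.

0.0028 M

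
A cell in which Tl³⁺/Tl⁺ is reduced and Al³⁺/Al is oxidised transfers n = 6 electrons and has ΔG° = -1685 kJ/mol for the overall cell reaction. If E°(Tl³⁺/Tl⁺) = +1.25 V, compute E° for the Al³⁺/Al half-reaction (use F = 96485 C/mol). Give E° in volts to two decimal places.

E°cell = −ΔG°/(nF) = −(-1685×10³)/((6)(96485)) = +2.911 V.
Since Tl³⁺/Tl⁺ is the cathode and Al³⁺/Al the anode, E°cell = E°(Tl³⁺/Tl⁺) − E°(Al³⁺/Al).
So E°(Al³⁺/Al) = E°(Tl³⁺/Tl⁺) − E°cell = (+1.25) − (+2.911) = -1.66 V.

-1.66 V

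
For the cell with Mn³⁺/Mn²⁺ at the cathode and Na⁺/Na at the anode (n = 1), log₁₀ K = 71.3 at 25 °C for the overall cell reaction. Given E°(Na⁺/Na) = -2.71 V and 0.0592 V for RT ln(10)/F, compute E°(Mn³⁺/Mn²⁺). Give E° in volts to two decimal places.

+1.51 V

E°cell = (0.0592/n)·log K = (0.0592/1)(71.3) = +4.221 V.
Since Mn³⁺/Mn²⁺ is the cathode and Na⁺/Na the anode, E°cell = E°(Mn³⁺/Mn²⁺) − E°(Na⁺/Na).
So E°(Mn³⁺/Mn²⁺) = E°cell + E°(Na⁺/Na) = +4.221 + (-2.71) = +1.51 V.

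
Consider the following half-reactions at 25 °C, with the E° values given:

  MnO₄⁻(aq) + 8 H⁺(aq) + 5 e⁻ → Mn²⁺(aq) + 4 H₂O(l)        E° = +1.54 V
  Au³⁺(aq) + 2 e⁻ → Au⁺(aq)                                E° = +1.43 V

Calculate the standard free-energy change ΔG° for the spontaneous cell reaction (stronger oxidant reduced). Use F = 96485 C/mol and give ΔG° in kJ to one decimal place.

-106.1 kJ

MnO₄⁻/Mn²⁺ (E° = +1.54 V) is the cathode; Au³⁺/Au⁺ (E° = +1.43 V) is the anode, so E°cell = +0.11 V.
Balancing electrons gives n = 10 (lcm of 5 and 2).
ΔG° = −nFE° = −(10)(96485)(+0.11) = -106,134 J = -106.1 kJ.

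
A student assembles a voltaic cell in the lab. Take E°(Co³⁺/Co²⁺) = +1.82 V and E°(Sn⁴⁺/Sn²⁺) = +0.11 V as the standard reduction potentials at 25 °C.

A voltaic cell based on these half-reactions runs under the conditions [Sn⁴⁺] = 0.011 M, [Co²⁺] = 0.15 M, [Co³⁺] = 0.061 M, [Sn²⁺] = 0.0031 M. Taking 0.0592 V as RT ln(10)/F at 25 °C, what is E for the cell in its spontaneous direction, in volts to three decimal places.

Co³⁺/Co²⁺ is the cathode (higher E°), Sn⁴⁺/Sn²⁺ the anode: E°cell = +1.82 − (+0.11) = +1.71 V, n = 2.
Overall: 2 Co³⁺(aq) + Sn²⁺(aq) → 2 Co²⁺(aq) + Sn⁴⁺(aq)
Q = [Co²⁺]^2·[Sn⁴⁺] / ([Co³⁺]^2·[Sn²⁺]); log Q = 1.332.
E = E° − (0.0592/n) log Q = +1.71 − (0.0592/2)(1.332) = +1.671 V.

+1.671 V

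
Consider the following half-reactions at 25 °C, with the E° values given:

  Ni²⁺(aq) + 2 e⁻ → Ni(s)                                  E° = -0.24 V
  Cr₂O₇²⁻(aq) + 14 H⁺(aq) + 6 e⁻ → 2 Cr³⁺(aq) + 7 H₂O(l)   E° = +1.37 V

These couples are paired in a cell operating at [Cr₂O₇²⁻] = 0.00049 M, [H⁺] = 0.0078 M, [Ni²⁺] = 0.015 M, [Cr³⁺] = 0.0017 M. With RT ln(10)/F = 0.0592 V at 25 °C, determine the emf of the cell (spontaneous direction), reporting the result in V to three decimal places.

+1.395 V

Cr₂O₇²⁻/Cr³⁺ is the cathode (higher E°), Ni²⁺/Ni the anode: E°cell = +1.37 − (-0.24) = +1.61 V, n = 6.
Overall: Cr₂O₇²⁻(aq) + 14 H⁺(aq) + 3 Ni(s) → 2 Cr³⁺(aq) + 7 H₂O(l) + 3 Ni²⁺(aq)
Q = [Cr³⁺]^2·[Ni²⁺]^3 / ([Cr₂O₇²⁻]·[H⁺]^14); log Q = 21.810.
E = E° − (0.0592/n) log Q = +1.61 − (0.0592/6)(21.810) = +1.395 V.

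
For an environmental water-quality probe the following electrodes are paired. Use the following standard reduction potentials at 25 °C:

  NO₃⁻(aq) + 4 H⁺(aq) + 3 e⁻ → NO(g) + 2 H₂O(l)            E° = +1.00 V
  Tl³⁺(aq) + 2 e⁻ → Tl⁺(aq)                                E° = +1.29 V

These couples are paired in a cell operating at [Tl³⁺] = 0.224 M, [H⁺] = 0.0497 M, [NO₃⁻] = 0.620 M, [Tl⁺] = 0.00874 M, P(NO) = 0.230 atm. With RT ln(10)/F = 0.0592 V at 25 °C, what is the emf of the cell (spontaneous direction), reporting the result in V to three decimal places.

+0.426 V

Tl³⁺/Tl⁺ is the cathode (higher E°), NO₃⁻/NO the anode: E°cell = +1.29 − (+1.00) = +0.29 V, n = 6.
Overall: 3 Tl³⁺(aq) + 2 NO(g) + 4 H₂O(l) → 3 Tl⁺(aq) + 2 NO₃⁻(aq) + 8 H⁺(aq)
Q = [Tl⁺]^3·[NO₃⁻]^2·[H⁺]^8 / ([Tl³⁺]^3·P(NO)^2); log Q = -13.794.
E = E° − (0.0592/n) log Q = +0.29 − (0.0592/6)(-13.794) = +0.426 V.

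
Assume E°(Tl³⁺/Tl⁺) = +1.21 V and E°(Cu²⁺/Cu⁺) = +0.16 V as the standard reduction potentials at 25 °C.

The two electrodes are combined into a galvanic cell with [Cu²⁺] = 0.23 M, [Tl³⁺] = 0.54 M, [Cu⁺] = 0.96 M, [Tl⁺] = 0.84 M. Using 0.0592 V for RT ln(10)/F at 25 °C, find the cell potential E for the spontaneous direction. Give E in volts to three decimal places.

+1.081 V

Tl³⁺/Tl⁺ is the cathode (higher E°), Cu²⁺/Cu⁺ the anode: E°cell = +1.21 − (+0.16) = +1.05 V, n = 2.
Overall: Tl³⁺(aq) + 2 Cu⁺(aq) → Tl⁺(aq) + 2 Cu²⁺(aq)
Q = [Tl⁺]·[Cu²⁺]^2 / ([Tl³⁺]·[Cu⁺]^2); log Q = -1.049.
E = E° − (0.0592/n) log Q = +1.05 − (0.0592/2)(-1.049) = +1.081 V.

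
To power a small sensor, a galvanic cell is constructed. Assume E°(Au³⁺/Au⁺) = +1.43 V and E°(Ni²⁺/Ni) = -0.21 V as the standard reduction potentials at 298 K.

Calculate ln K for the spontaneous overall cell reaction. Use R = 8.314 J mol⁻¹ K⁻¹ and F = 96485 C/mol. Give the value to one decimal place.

127.7

Cathode: Au³⁺/Au⁺; anode: Ni²⁺/Ni. E°cell = (+1.43) − (-0.21) = +1.64 V, with n = 2.
ΔG° = −nFE° = −RT ln K, so ln K = nFE°/(RT) = (2)(96485)(+1.64) / ((8.314)(298)) = 127.734.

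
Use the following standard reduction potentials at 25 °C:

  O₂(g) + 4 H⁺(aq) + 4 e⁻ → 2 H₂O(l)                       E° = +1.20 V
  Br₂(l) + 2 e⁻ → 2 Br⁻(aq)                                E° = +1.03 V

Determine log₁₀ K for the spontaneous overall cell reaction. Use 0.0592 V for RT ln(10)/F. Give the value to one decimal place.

11.5

Cathode: O₂/H₂O; anode: Br₂/Br⁻. E°cell = +0.17 V, n = 4.
log K = nE°cell / 0.0592 = (4)(+0.17) / 0.0592 = 11.5.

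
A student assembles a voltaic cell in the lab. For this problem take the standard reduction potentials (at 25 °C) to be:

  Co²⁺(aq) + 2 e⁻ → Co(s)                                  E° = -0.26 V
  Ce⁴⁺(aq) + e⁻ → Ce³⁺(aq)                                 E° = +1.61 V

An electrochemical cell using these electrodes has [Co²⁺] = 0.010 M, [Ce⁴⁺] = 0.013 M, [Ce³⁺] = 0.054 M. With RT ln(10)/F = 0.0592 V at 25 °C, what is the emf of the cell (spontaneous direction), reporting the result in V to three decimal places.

Ce⁴⁺/Ce³⁺ is the cathode (higher E°), Co²⁺/Co the anode: E°cell = +1.61 − (-0.26) = +1.87 V, n = 2.
Overall: 2 Ce⁴⁺(aq) + Co(s) → 2 Ce³⁺(aq) + Co²⁺(aq)
Q = [Ce³⁺]^2·[Co²⁺] / ([Ce⁴⁺]^2); log Q = -0.763.
E = E° − (0.0592/n) log Q = +1.87 − (0.0592/2)(-0.763) = +1.893 V.

+1.893 V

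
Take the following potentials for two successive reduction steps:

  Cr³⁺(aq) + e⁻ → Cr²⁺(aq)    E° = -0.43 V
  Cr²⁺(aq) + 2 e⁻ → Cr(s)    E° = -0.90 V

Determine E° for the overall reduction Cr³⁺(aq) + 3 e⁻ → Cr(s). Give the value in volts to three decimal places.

-0.743 V

Adding the free-energy changes (−nFE°) of the two steps gives −n₃FE°₃ = −n₁FE°₁ − n₂FE°₂.
E°₃ = (1×-0.43 + 2×-0.90) / 3 = (-2.230) / 3 = -0.743 V.
Simply averaging or adding the two E° values would be wrong; the electron-weighted sum is required.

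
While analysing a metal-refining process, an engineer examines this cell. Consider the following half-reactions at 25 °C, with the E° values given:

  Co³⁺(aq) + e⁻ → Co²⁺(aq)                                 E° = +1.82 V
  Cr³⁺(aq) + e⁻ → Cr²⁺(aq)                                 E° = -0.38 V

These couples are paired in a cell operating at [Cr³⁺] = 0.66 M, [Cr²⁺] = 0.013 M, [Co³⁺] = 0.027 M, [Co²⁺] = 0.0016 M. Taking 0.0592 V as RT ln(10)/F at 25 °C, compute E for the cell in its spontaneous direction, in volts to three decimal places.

Co³⁺/Co²⁺ is the cathode (higher E°), Cr³⁺/Cr²⁺ the anode: E°cell = +1.82 − (-0.38) = +2.20 V, n = 1.
Overall: Co³⁺(aq) + Cr²⁺(aq) → Co²⁺(aq) + Cr³⁺(aq)
Q = [Co²⁺]·[Cr³⁺] / ([Co³⁺]·[Cr²⁺]); log Q = 0.478.
E = E° − (0.0592/n) log Q = +2.20 − (0.0592/1)(0.478) = +2.172 V.

+2.172 V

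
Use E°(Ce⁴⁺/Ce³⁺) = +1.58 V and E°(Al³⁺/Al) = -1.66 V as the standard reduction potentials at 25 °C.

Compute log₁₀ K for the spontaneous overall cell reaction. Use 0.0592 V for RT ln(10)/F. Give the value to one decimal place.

164.2

Cathode: Ce⁴⁺/Ce³⁺; anode: Al³⁺/Al. E°cell = +3.24 V, n = 3.
log K = nE°cell / 0.0592 = (3)(+3.24) / 0.0592 = 164.2.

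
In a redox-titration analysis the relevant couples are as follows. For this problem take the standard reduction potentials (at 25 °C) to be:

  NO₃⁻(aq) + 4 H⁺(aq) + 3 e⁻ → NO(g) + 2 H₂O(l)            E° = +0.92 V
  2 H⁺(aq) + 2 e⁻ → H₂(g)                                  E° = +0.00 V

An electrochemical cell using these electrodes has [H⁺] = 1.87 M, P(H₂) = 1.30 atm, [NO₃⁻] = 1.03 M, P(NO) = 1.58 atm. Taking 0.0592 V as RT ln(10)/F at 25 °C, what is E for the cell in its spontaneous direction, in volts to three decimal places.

NO₃⁻/NO is the cathode (higher E°), H⁺/H₂ the anode: E°cell = +0.92 − (+0.00) = +0.92 V, n = 6.
Overall: 2 NO₃⁻(aq) + 2 H⁺(aq) + 3 H₂(g) → 2 NO(g) + 4 H₂O(l)
Q = P(NO)^2 / ([NO₃⁻]^2·[H⁺]^2·P(H₂)^3); log Q = -0.514.
E = E° − (0.0592/n) log Q = +0.92 − (0.0592/6)(-0.514) = +0.925 V.

+0.925 V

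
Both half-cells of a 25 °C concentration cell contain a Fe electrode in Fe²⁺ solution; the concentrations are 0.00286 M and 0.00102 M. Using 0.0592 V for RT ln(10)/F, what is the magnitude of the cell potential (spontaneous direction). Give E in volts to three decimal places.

For a concentration cell E°cell = 0. The 0.00286 M side is the cathode (reduction is favoured where [Fe²⁺] is higher).
With n = 2, E = −(0.0592/2) log([Fe²⁺]ₐₙ/[Fe²⁺]꜀ₐₜ) = −(0.0592/2) log(0.00102/0.00286) = −(0.0592/2)(-0.448) = +0.013 V.

+0.013 V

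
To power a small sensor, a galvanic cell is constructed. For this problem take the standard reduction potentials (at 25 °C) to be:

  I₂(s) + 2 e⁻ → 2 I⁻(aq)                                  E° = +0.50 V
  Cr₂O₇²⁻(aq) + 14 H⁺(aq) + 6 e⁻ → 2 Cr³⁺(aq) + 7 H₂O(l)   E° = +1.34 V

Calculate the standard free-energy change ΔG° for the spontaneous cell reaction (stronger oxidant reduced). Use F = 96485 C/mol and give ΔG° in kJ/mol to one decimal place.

-486.3 kJ/mol

Cr₂O₇²⁻/Cr³⁺ (E° = +1.34 V) is the cathode; I₂/I⁻ (E° = +0.50 V) is the anode, so E°cell = +0.84 V.
Balancing electrons gives n = 6 (lcm of 6 and 2).
ΔG° = −nFE° = −(6)(96485)(+0.84) = -486,284 J = -486.3 kJ/mol.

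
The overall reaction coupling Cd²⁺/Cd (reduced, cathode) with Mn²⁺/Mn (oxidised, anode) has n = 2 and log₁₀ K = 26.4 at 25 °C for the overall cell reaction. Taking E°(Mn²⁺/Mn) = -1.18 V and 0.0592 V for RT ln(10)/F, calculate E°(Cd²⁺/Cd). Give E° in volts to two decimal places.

-0.40 V

E°cell = (0.0592/n)·log K = (0.0592/2)(26.4) = +0.781 V.
Since Cd²⁺/Cd is the cathode and Mn²⁺/Mn the anode, E°cell = E°(Cd²⁺/Cd) − E°(Mn²⁺/Mn).
So E°(Cd²⁺/Cd) = E°cell + E°(Mn²⁺/Mn) = +0.781 + (-1.18) = -0.40 V.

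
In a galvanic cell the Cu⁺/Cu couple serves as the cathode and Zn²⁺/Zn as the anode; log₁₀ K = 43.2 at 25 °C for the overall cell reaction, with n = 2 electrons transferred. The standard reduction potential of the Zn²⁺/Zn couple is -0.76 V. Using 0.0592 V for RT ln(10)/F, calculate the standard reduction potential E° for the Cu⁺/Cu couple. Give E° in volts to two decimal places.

+0.52 V

E°cell = (0.0592/n)·log K = (0.0592/2)(43.2) = +1.279 V.
Since Cu⁺/Cu is the cathode and Zn²⁺/Zn the anode, E°cell = E°(Cu⁺/Cu) − E°(Zn²⁺/Zn).
So E°(Cu⁺/Cu) = E°cell + E°(Zn²⁺/Zn) = +1.279 + (-0.76) = +0.52 V.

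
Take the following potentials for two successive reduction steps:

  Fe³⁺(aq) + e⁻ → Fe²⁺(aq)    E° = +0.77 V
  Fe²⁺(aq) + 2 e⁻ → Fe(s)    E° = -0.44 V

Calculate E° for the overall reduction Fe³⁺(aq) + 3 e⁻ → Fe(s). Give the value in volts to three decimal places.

-0.037 V

Since ΔG° = −nFE° is additive over sequential reductions, n₃E°₃ = n₁E°₁ + n₂E°₂.
E°₃ = (1×+0.77 + 2×-0.44) / 3 = (-0.110) / 3 = -0.037 V.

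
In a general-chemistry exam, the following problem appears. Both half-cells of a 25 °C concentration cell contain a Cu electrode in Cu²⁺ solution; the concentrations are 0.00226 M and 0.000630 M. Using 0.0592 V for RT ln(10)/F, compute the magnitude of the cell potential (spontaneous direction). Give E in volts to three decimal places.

+0.016 V

For a concentration cell E°cell = 0. The 0.00226 M side is the cathode (reduction is favoured where [Cu²⁺] is higher).
With n = 2, E = −(0.0592/2) log([Cu²⁺]ₐₙ/[Cu²⁺]꜀ₐₜ) = −(0.0592/2) log(0.00063/0.00226) = −(0.0592/2)(-0.555) = +0.016 V.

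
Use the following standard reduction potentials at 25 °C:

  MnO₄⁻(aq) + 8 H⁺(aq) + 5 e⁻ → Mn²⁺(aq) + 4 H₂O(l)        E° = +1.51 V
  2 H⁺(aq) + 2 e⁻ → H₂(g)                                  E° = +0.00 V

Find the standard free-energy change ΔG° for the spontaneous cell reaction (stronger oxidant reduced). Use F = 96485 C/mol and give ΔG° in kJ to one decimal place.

MnO₄⁻/Mn²⁺ (E° = +1.51 V) is the cathode; H⁺/H₂ (E° = +0.00 V) is the anode, so E°cell = +1.51 V.
Balancing electrons gives n = 10 (lcm of 5 and 2).
ΔG° = −nFE° = −(10)(96485)(+1.51) = -1,456,924 J = -1456.9 kJ.

-1456.9 kJ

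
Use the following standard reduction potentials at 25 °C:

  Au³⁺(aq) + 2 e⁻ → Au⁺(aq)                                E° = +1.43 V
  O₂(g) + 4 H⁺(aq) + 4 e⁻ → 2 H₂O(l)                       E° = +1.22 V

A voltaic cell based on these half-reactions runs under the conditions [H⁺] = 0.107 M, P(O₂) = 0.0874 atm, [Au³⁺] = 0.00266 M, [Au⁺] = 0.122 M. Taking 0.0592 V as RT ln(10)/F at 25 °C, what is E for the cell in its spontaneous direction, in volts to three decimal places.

+0.234 V

Au³⁺/Au⁺ is the cathode (higher E°), O₂/H₂O the anode: E°cell = +1.43 − (+1.22) = +0.21 V, n = 4.
Overall: 2 Au³⁺(aq) + 2 H₂O(l) → 2 Au⁺(aq) + O₂(g) + 4 H⁺(aq)
Q = [Au⁺]^2·P(O₂)·[H⁺]^4 / ([Au³⁺]^2); log Q = -1.618.
E = E° − (0.0592/n) log Q = +0.21 − (0.0592/4)(-1.618) = +0.234 V.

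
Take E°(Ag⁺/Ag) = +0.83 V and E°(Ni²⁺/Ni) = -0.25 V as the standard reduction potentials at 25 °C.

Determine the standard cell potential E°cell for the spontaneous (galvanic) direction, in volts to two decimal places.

+1.08 V

The Ag⁺/Ag couple has the higher reduction potential, so it is the cathode; Ni²⁺/Ni is oxidised at the anode.
E°cell = E°(cathode) − E°(anode) = (+0.83) − (-0.25) = +1.08 V.
Since E°cell > 0, the reaction is spontaneous under standard conditions.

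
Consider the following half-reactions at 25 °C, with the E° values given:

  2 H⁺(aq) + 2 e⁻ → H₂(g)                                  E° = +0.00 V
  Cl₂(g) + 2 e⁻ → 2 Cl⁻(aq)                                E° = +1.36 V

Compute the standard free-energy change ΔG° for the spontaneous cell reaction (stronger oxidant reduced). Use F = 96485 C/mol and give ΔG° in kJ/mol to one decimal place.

Cl₂/Cl⁻ (E° = +1.36 V) is the cathode; H⁺/H₂ (E° = +0.00 V) is the anode, so E°cell = +1.36 V.
Balancing electrons gives n = 2 (lcm of 2 and 2).
ΔG° = −nFE° = −(2)(96485)(+1.36) = -262,439 J = -262.4 kJ/mol.

-262.4 kJ/mol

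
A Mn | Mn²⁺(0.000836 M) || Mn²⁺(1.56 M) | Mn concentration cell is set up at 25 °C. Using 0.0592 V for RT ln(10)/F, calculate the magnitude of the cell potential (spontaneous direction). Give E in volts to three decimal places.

For a concentration cell E°cell = 0. The 1.56 M side is the cathode (reduction is favoured where [Mn²⁺] is higher).
With n = 2, E = −(0.0592/2) log([Mn²⁺]ₐₙ/[Mn²⁺]꜀ₐₜ) = −(0.0592/2) log(0.000836/1.56) = −(0.0592/2)(-3.271) = +0.097 V.

+0.097 V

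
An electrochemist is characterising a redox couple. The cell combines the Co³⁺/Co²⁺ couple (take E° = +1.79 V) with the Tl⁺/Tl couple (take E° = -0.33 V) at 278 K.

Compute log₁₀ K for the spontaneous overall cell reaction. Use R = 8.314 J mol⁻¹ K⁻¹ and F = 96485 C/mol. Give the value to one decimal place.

Cathode: Co³⁺/Co²⁺; anode: Tl⁺/Tl. E°cell = (+1.79) − (-0.33) = +2.12 V, with n = 1.
ΔG° = −nFE° = −RT ln K, so ln K = nFE°/(RT) = (1)(96485)(+2.12) / ((8.314)(278)) = 88.500.
log₁₀ K = 88.500 / ln 10 = 38.4.

38.4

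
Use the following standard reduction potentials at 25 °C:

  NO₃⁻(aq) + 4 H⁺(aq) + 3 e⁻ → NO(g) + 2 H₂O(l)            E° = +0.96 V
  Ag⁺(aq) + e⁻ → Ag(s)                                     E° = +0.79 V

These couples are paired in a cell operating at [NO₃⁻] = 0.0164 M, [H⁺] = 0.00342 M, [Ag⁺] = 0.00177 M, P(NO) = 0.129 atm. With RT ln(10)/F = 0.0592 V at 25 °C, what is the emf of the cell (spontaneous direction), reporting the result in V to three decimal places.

+0.121 V

NO₃⁻/NO is the cathode (higher E°), Ag⁺/Ag the anode: E°cell = +0.96 − (+0.79) = +0.17 V, n = 3.
Overall: NO₃⁻(aq) + 4 H⁺(aq) + 3 Ag(s) → NO(g) + 2 H₂O(l) + 3 Ag⁺(aq)
Q = P(NO)·[Ag⁺]^3 / ([NO₃⁻]·[H⁺]^4); log Q = 2.504.
E = E° − (0.0592/n) log Q = +0.17 − (0.0592/3)(2.504) = +0.121 V.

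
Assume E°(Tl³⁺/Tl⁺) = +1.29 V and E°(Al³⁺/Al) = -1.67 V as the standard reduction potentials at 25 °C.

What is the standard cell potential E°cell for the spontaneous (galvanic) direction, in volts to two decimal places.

+2.96 V

The Tl³⁺/Tl⁺ couple has the higher reduction potential, so it is the cathode; Al³⁺/Al is oxidised at the anode.
E°cell = E°(cathode) − E°(anode) = (+1.29) − (-1.67) = +2.96 V.
Since E°cell > 0, the reaction is spontaneous under standard conditions.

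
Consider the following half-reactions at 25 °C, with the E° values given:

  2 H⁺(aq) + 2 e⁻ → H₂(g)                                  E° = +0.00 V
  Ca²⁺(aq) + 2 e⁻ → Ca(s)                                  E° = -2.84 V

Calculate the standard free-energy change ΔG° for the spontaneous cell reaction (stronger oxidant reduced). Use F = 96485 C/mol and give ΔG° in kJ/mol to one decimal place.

H⁺/H₂ (E° = +0.00 V) is the cathode; Ca²⁺/Ca (E° = -2.84 V) is the anode, so E°cell = +2.84 V.
Balancing electrons gives n = 2 (lcm of 2 and 2).
ΔG° = −nFE° = −(2)(96485)(+2.84) = -548,035 J = -548.0 kJ/mol.

-548.0 kJ/mol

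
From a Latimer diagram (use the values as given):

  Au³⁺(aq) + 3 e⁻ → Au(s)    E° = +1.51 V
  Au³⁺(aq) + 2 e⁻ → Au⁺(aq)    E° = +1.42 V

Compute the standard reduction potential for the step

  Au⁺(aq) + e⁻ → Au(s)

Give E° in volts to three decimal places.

Sequential free energies add, so n₃E°₃ = n₁E°₁ + n₂E°₂.
With n₃ = 3, and the known step contributing 2×(+1.42) V, the unknown satisfies 1·E° = 3×(+1.51) − 2×(+1.42) = +1.690.
E° = +1.690 / 1 = +1.690 V.

+1.690 V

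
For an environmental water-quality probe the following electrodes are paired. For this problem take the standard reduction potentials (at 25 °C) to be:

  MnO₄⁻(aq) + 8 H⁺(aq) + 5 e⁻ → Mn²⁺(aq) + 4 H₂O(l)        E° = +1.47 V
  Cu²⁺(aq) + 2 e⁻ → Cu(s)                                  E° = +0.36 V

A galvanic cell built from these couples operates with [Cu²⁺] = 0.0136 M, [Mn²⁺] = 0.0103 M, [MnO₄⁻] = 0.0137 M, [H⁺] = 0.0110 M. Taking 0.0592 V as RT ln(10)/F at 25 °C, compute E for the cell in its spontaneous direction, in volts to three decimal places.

MnO₄⁻/Mn²⁺ is the cathode (higher E°), Cu²⁺/Cu the anode: E°cell = +1.47 − (+0.36) = +1.11 V, n = 10.
Overall: 2 MnO₄⁻(aq) + 16 H⁺(aq) + 5 Cu(s) → 2 Mn²⁺(aq) + 8 H₂O(l) + 5 Cu²⁺(aq)
Q = [Mn²⁺]^2·[Cu²⁺]^5 / ([MnO₄⁻]^2·[H⁺]^16); log Q = 21.758.
E = E° − (0.0592/n) log Q = +1.11 − (0.0592/10)(21.758) = +0.981 V.

+0.981 V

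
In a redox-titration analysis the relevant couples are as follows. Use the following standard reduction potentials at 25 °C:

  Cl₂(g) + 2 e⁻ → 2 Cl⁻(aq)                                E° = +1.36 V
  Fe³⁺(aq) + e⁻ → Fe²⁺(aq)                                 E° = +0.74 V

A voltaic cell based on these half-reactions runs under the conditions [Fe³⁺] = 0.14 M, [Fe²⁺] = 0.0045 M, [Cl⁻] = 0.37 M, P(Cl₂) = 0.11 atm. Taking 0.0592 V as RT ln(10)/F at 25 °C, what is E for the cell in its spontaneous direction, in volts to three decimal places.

+0.529 V

Cl₂/Cl⁻ is the cathode (higher E°), Fe³⁺/Fe²⁺ the anode: E°cell = +1.36 − (+0.74) = +0.62 V, n = 2.
Overall: Cl₂(g) + 2 Fe²⁺(aq) → 2 Cl⁻(aq) + 2 Fe³⁺(aq)
Q = [Cl⁻]^2·[Fe³⁺]^2 / (P(Cl₂)·[Fe²⁺]^2); log Q = 3.081.
E = E° − (0.0592/n) log Q = +0.62 − (0.0592/2)(3.081) = +0.529 V.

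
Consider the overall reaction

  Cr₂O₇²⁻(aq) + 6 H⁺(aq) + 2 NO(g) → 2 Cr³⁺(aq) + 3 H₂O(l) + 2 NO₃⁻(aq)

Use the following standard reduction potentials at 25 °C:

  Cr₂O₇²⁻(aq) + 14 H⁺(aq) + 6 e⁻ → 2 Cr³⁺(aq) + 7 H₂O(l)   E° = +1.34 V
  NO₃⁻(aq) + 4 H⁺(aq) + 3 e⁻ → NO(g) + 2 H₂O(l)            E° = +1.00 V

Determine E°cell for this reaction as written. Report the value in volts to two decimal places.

The Cr₂O₇²⁻/Cr³⁺ couple has the higher reduction potential, so it is the cathode; NO₃⁻/NO is oxidised at the anode.
E°cell = E°(cathode) − E°(anode) = (+1.34) − (+1.00) = +0.34 V.

+0.34 V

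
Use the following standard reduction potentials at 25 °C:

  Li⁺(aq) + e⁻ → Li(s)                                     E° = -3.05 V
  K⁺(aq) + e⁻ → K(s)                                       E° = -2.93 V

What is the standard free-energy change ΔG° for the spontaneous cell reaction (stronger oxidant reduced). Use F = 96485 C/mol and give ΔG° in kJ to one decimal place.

K⁺/K (E° = -2.93 V) is the cathode; Li⁺/Li (E° = -3.05 V) is the anode, so E°cell = +0.12 V.
Balancing electrons gives n = 1 (lcm of 1 and 1).
ΔG° = −nFE° = −(1)(96485)(+0.12) = -11,578 J = -11.6 kJ.

-11.6 kJ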